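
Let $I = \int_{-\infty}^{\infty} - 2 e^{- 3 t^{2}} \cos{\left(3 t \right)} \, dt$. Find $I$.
$- \frac{2 \sqrt{3} \sqrt{\pi}}{3 e^{\frac{3}{4}}}$

Define $I(b) = \int_{-\infty}^{\infty} - 2 e^{- 3 t^{2}} \cos{\left(b t \right)} \, dt$.

Differentiating under the integral sign,
$$I'(b) = \int_{-\infty}^{\infty} 2 t e^{- 3 t^{2}} \sin{\left(b t \right)} \, dt.$$

Integrate $\int_{-\infty}^{\infty} t \sin(b t)\, e^{- 3 t^{2}}\, dt$ by parts with $u = \sin(b t)$ and $dv = t\, e^{- 3 t^{2}}\, dt$, giving $v = - \frac{e^{- 3 t^{2}}}{6}$. The boundary term vanishes and
$$\int_{-\infty}^{\infty} t \sin(b t)\, e^{- 3 t^{2}}\, dt = \frac{b}{6} \int_{-\infty}^{\infty} \cos(b t)\, e^{- 3 t^{2}}\, dt,$$
so $I'(b) = - \frac{b}{6}\, I(b)$.

This is a separable first-order ODE; solving with the initial condition $I(0) = \int_{-\infty}^{\infty} - 2 e^{- 3 t^{2}}\,dt = - \frac{2 \sqrt{3} \sqrt{\pi}}{3}$ gives
$$I(b) = - \frac{2 \sqrt{3} \sqrt{\pi} e^{- \frac{b^{2}}{12}}}{3}.$$

Setting $b = 3$:
$$I = - \frac{2 \sqrt{3} \sqrt{\pi}}{3 e^{\frac{3}{4}}}.$$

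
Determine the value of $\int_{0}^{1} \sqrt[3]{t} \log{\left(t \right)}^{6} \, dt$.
$\frac{98415}{1024}$

Consider the simpler parametrised integral
$$J(a) = \int_{0}^{1} t^{a} \, dt = \frac{1}{a + 1}.$$

Differentiating under the integral sign brings down a factor of $\ln t$:
$$\frac{dJ}{da} = \int_{0}^{1} t^{a} \log{\left(t \right)} \, dt = - \frac{1}{\left(a + 1\right)^{2}}.$$

Repeating $6$ times in total — each differentiation brings down another $\ln t$ — gives
$$\frac{d^{6}J}{da^{6}} = \int_{0}^{1} t^{a} \log{\left(t \right)}^{6} \, dt = \frac{720}{\left(a + 1\right)^{7}},$$
and the integrand here is exactly the target integrand, so $I = \frac{720}{\left(a + 1\right)^{7}}$.

Setting $a = \frac{1}{3}$:
$$I = \frac{98415}{1024}.$$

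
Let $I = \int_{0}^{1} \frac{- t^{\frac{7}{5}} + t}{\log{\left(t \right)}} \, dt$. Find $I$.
$\log{\left(\frac{5}{6} \right)}$

Introduce a parameter $a$ in the exponent: let $I(a) = \int_{0}^{1} \frac{- t^{\frac{7}{5}} + t^{a}}{\log{\left(t \right)}} \, dt$.

Since $\dfrac{\partial}{\partial a}\,t^{a} = t^{a} \ln t$, the $\ln t$ in the denominator cancels and
$$\frac{dI}{da} = \int_{0}^{1} t^{a} \, dt = \left[\frac{t^{a+1}}{a+1}\right]_0^1 = \frac{1}{a + 1}.$$

Integrating with respect to $a$ gives $I(a) = \log{\left(\frac{5 a}{12} + \frac{5}{12} \right)} + C$.

At $a = \frac{7}{5}$ the integrand is identically $0$, so $I(\frac{7}{5}) = 0$. The closed form gives $0$, hence $C = 0$.

Setting $a = 1$:
$$I = \log{\left(\frac{5}{6} \right)}.$$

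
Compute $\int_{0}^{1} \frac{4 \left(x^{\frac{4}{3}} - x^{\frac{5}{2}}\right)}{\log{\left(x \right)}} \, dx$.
$- \log{\left(\frac{81}{16} \right)}$

Consider the one-parameter family: let $I(a) = \int_{0}^{1} \frac{4 \left(x^{\frac{4}{3}} - x^{a}\right)}{\log{\left(x \right)}} \, dx$.

Since $\dfrac{\partial}{\partial a}\,x^{a} = x^{a} \ln x$, the $\ln x$ in the denominator cancels and
$$\frac{dI}{da} = \int_{0}^{1} -4 x^{a} \, dx = -4 \left[\frac{x^{a+1}}{a+1}\right]_0^1 = - \frac{4}{a + 1}.$$

Integrating with respect to $a$ gives $I(a) = - \log{\left(\frac{81 \left(a + 1\right)^{4}}{2401} \right)} + C$.

At $a = \frac{4}{3}$ the integrand is identically $0$, so $I(\frac{4}{3}) = 0$. The closed form gives $0$, hence $C = 0$.

Setting $a = \frac{5}{2}$:
$$I = - \log{\left(\frac{81}{16} \right)}.$$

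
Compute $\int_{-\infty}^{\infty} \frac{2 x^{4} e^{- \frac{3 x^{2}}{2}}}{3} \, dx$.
$\frac{2 \sqrt{6} \sqrt{\pi}}{27}$

Consider the simpler parametrised integral
$$J(a) = \int_{-\infty}^{\infty} \frac{2 e^{- a x^{2}}}{3} \, dx = \frac{2 \sqrt{\pi}}{3 \sqrt{a}}.$$

Differentiating under the integral sign brings down a factor of $(-x^2)$:
$$\frac{dJ}{da} = \int_{-\infty}^{\infty} - \frac{2 x^{2} e^{- a x^{2}}}{3} \, dx = - \frac{\sqrt{\pi}}{3 a^{\frac{3}{2}}}.$$

Repeating twice in total — each differentiation brings down another $(-x^2)$ — gives
$$\frac{d^{2}J}{da^{2}} = \int_{-\infty}^{\infty} \frac{2 x^{4} e^{- a x^{2}}}{3} \, dx = \frac{\sqrt{\pi}}{2 a^{\frac{5}{2}}},$$
and the integrand here is exactly the target integrand, so $I = \frac{\sqrt{\pi}}{2 a^{\frac{5}{2}}}$.

Setting $a = \frac{3}{2}$:
$$I = \frac{2 \sqrt{6} \sqrt{\pi}}{27}.$$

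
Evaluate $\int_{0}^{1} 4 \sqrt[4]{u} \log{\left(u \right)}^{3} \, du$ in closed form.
$- \frac{6144}{625}$

Start from the elementary integral
$$J(a) = \int_{0}^{1} 4 u^{a} \, du = \frac{4}{a + 1}.$$

Differentiating under the integral sign brings down a factor of $\ln u$:
$$\frac{dJ}{da} = \int_{0}^{1} 4 u^{a} \log{\left(u \right)} \, du = - \frac{4}{\left(a + 1\right)^{2}}.$$

Repeating $3$ times in total — each differentiation brings down another $\ln u$ — gives
$$\frac{d^{3}J}{da^{3}} = \int_{0}^{1} 4 u^{a} \log{\left(u \right)}^{3} \, du = - \frac{24}{\left(a + 1\right)^{4}},$$
and the integrand here is exactly the target integrand, so $I = - \frac{24}{\left(a + 1\right)^{4}}$.

Setting $a = \frac{1}{4}$:
$$I = - \frac{6144}{625}.$$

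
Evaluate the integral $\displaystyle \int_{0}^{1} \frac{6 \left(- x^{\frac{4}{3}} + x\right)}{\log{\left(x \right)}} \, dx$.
$\log{\left(\frac{46656}{117649} \right)}$

Consider the one-parameter family: let $I(a) = \int_{0}^{1} \frac{6 \left(x - x^{a}\right)}{\log{\left(x \right)}} \, dx$.

Since $\dfrac{\partial}{\partial a}\,x^{a} = x^{a} \ln x$, the $\ln x$ in the denominator cancels and
$$\frac{dI}{da} = \int_{0}^{1} -6 x^{a} \, dx = -6 \left[\frac{x^{a+1}}{a+1}\right]_0^1 = - \frac{6}{a + 1}.$$

Integrating with respect to $a$ gives $I(a) = \log{\left(\frac{64}{\left(a + 1\right)^{6}} \right)} + C$.

At $a = 1$ the integrand is identically $0$, so $I(1) = 0$. The closed form gives $0$, hence $C = 0$.

Setting $a = \frac{4}{3}$:
$$I = \log{\left(\frac{46656}{117649} \right)}.$$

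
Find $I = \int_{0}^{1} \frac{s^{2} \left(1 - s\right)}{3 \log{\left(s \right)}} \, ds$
$\log{\left(\frac{\sqrt[3]{6}}{2} \right)}$

Introduce a parameter $a$ in the exponent: let $I(a) = \int_{0}^{1} \frac{s^{2} - s^{a}}{3 \log{\left(s \right)}} \, ds$.

Since $\dfrac{\partial}{\partial a}\,s^{a} = s^{a} \ln s$, the $\ln s$ in the denominator cancels and
$$\frac{dI}{da} = \int_{0}^{1} - \frac{1}{3} s^{a} \, ds = - \frac{1}{3} \left[\frac{s^{a+1}}{a+1}\right]_0^1 = - \frac{1}{3 a + 3}.$$

Integrating with respect to $a$ gives $I(a) = - \frac{\log{\left(a + 1 \right)}}{3} + \frac{\log{\left(3 \right)}}{3} + C$.

At $a = 2$ the integrand is identically $0$, so $I(2) = 0$. The closed form gives $0$, hence $C = 0$.

Setting $a = 3$:
$$I = \log{\left(\frac{\sqrt[3]{6}}{2} \right)}.$$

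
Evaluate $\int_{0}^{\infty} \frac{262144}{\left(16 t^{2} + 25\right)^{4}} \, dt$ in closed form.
$\frac{2048 \pi}{15625}$

Begin with the known result
$$J(a) = \int_{0}^{\infty} \frac{4}{a^{2} + t^{2}} \, dt = \frac{2 \pi}{a}.$$

Differentiating under the integral sign with respect to $a$,
$$\frac{dJ}{da} = \int_{0}^{\infty} - \frac{8 a}{\left(a^{2} + t^{2}\right)^{2}} \, dt = - \frac{2 \pi}{a^{2}},$$
so $\int_{0}^{\infty} \frac{4}{\left(a^{2} + t^{2}\right)^{2}} \, dt = \frac{\pi}{a^{3}}$.

Repeating — each differentiation of $1/(t^2+a^2)^j$ produces $-2ja/(t^2+a^2)^{j+1}$ — and dividing through by $-2ja$ at each step yields, after $3$ differentiations in total,
$$\int_{0}^{\infty} \frac{4}{\left(a^{2} + t^{2}\right)^{4}} \, dt = \frac{5 \pi}{8 a^{7}}.$$

Setting $a = \frac{5}{4}$:
$$I = \frac{2048 \pi}{15625}.$$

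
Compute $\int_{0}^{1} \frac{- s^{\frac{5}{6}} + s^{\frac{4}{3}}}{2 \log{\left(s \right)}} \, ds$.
$- \log{\left(11 \right)} + \frac{\log{\left(154 \right)}}{2}$

Consider the one-parameter family: let $I(a) = \int_{0}^{1} \frac{- s^{\frac{5}{6}} + s^{a}}{2 \log{\left(s \right)}} \, ds$.

Since $\dfrac{\partial}{\partial a}\,s^{a} = s^{a} \ln s$, the $\ln s$ in the denominator cancels and
$$\frac{dI}{da} = \int_{0}^{1} \frac{1}{2} s^{a} \, ds = \frac{1}{2} \left[\frac{s^{a+1}}{a+1}\right]_0^1 = \frac{1}{2 \left(a + 1\right)}.$$

Integrating with respect to $a$ gives $I(a) = \log{\left(\frac{\sqrt{66} \sqrt{a + 1}}{11} \right)} + C$.

At $a = \frac{5}{6}$ the integrand is identically $0$, so $I(\frac{5}{6}) = 0$. The closed form gives $0$, hence $C = 0$.

Setting $a = \frac{4}{3}$:
$$I = - \log{\left(11 \right)} + \frac{\log{\left(154 \right)}}{2}.$$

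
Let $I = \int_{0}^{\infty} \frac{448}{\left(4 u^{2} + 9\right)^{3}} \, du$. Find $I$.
$\frac{14 \pi}{81}$

Begin with the known result
$$J(a) = \int_{0}^{\infty} \frac{7}{a^{2} + u^{2}} \, du = \frac{7 \pi}{2 a}.$$

Differentiating under the integral sign with respect to $a$,
$$\frac{dJ}{da} = \int_{0}^{\infty} - \frac{14 a}{\left(a^{2} + u^{2}\right)^{2}} \, du = - \frac{7 \pi}{2 a^{2}},$$
so $\int_{0}^{\infty} \frac{7}{\left(a^{2} + u^{2}\right)^{2}} \, du = \frac{7 \pi}{4 a^{3}}$.

Repeating — each differentiation of $1/(u^2+a^2)^j$ produces $-2ja/(u^2+a^2)^{j+1}$ — and dividing through by $-2ja$ at each step yields, after $2$ differentiations in total,
$$\int_{0}^{\infty} \frac{7}{\left(a^{2} + u^{2}\right)^{3}} \, du = \frac{21 \pi}{16 a^{5}}.$$

Setting $a = \frac{3}{2}$:
$$I = \frac{14 \pi}{81}.$$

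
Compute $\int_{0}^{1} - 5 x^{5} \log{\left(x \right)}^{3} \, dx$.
$\frac{5}{216}$

Consider the simpler parametrised integral
$$J(a) = \int_{0}^{1} - 5 x^{a} \, dx = - \frac{5}{a + 1}.$$

Differentiating under the integral sign brings down a factor of $\ln x$:
$$\frac{dJ}{da} = \int_{0}^{1} - 5 x^{a} \log{\left(x \right)} \, dx = \frac{5}{\left(a + 1\right)^{2}}.$$

Repeating $3$ times in total — each differentiation brings down another $\ln x$ — gives
$$\frac{d^{3}J}{da^{3}} = \int_{0}^{1} - 5 x^{a} \log{\left(x \right)}^{3} \, dx = \frac{30}{\left(a + 1\right)^{4}},$$
and the integrand here is exactly the target integrand, so $I = \frac{30}{\left(a + 1\right)^{4}}$.

Setting $a = 5$:
$$I = \frac{5}{216}.$$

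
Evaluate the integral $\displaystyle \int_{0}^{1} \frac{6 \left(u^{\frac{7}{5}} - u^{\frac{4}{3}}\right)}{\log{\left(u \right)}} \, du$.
$- \log{\left(\frac{1838265625}{2176782336} \right)}$

Replace the exponent $\frac{4}{3}$ by a parameter $a$: let $I(a) = \int_{0}^{1} \frac{6 \left(u^{\frac{7}{5}} - u^{a}\right)}{\log{\left(u \right)}} \, du$.

Since $\dfrac{\partial}{\partial a}\,u^{a} = u^{a} \ln u$, the $\ln u$ in the denominator cancels and
$$\frac{dI}{da} = \int_{0}^{1} -6 u^{a} \, du = -6 \left[\frac{u^{a+1}}{a+1}\right]_0^1 = - \frac{6}{a + 1}.$$

Integrating with respect to $a$ gives $I(a) = - \log{\left(\frac{15625 \left(a + 1\right)^{6}}{2985984} \right)} + C$.

At $a = \frac{7}{5}$ the integrand is identically $0$, so $I(\frac{7}{5}) = 0$. The closed form gives $0$, hence $C = 0$.

Setting $a = \frac{4}{3}$:
$$I = - \log{\left(\frac{1838265625}{2176782336} \right)}.$$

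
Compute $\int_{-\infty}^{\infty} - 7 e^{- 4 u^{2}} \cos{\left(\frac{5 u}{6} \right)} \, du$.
$- \frac{7 \sqrt{\pi}}{2 e^{\frac{25}{576}}}$

Define $I(b) = \int_{-\infty}^{\infty} - 7 e^{- 4 u^{2}} \cos{\left(b u \right)} \, du$.

Differentiating under the integral sign,
$$I'(b) = \int_{-\infty}^{\infty} 7 u e^{- 4 u^{2}} \sin{\left(b u \right)} \, du.$$

Integrate $\int_{-\infty}^{\infty} u \sin(b u)\, e^{- 4 u^{2}}\, du$ by parts with $w = \sin(b u)$ and $dv = u\, e^{- 4 u^{2}}\, du$, giving $v = - \frac{e^{- 4 u^{2}}}{8}$. The boundary term vanishes and
$$\int_{-\infty}^{\infty} u \sin(b u)\, e^{- 4 u^{2}}\, du = \frac{b}{8} \int_{-\infty}^{\infty} \cos(b u)\, e^{- 4 u^{2}}\, du,$$
so $I'(b) = - \frac{b}{8}\, I(b)$.

This is a separable first-order ODE; solving with the initial condition $I(0) = \int_{-\infty}^{\infty} - 7 e^{- 4 u^{2}}\,du = - \frac{7 \sqrt{\pi}}{2}$ gives
$$I(b) = - \frac{7 \sqrt{\pi} e^{- \frac{b^{2}}{16}}}{2}.$$

Setting $b = \frac{5}{6}$:
$$I = - \frac{7 \sqrt{\pi}}{2 e^{\frac{25}{576}}}.$$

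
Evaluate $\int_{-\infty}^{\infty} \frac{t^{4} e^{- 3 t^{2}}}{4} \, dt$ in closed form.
$\frac{\sqrt{3} \sqrt{\pi}}{144}$

Begin with the known integral
$$J(a) = \int_{-\infty}^{\infty} \frac{e^{- a t^{2}}}{4} \, dt = \frac{\sqrt{\pi}}{4 \sqrt{a}}.$$

Differentiating under the integral sign brings down a factor of $(-t^2)$:
$$\frac{dJ}{da} = \int_{-\infty}^{\infty} - \frac{t^{2} e^{- a t^{2}}}{4} \, dt = - \frac{\sqrt{\pi}}{8 a^{\frac{3}{2}}}.$$

Repeating twice in total — each differentiation brings down another $(-t^2)$ — gives
$$\frac{d^{2}J}{da^{2}} = \int_{-\infty}^{\infty} \frac{t^{4} e^{- a t^{2}}}{4} \, dt = \frac{3 \sqrt{\pi}}{16 a^{\frac{5}{2}}},$$
and the integrand here is exactly the target integrand, so $I = \frac{3 \sqrt{\pi}}{16 a^{\frac{5}{2}}}$.

Setting $a = 3$:
$$I = \frac{\sqrt{3} \sqrt{\pi}}{144}.$$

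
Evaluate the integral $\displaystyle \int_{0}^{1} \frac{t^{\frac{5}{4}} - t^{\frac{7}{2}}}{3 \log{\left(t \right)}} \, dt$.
$- \frac{\log{\left(2 \right)}}{3}$

Consider the one-parameter family: let $I(a) = \int_{0}^{1} \frac{t^{\frac{5}{4}} - t^{a}}{3 \log{\left(t \right)}} \, dt$.

Since $\dfrac{\partial}{\partial a}\,t^{a} = t^{a} \ln t$, the $\ln t$ in the denominator cancels and
$$\frac{dI}{da} = \int_{0}^{1} - \frac{1}{3} t^{a} \, dt = - \frac{1}{3} \left[\frac{t^{a+1}}{a+1}\right]_0^1 = - \frac{1}{3 a + 3}.$$

Integrating with respect to $a$ gives $I(a) = - \frac{\log{\left(a + 1 \right)}}{3} - \frac{2 \log{\left(2 \right)}}{3} + \frac{2 \log{\left(3 \right)}}{3} + C$.

At $a = \frac{5}{4}$ the integrand is identically $0$, so $I(\frac{5}{4}) = 0$. The closed form gives $0$, hence $C = 0$.

Setting $a = \frac{7}{2}$:
$$I = - \frac{\log{\left(2 \right)}}{3}.$$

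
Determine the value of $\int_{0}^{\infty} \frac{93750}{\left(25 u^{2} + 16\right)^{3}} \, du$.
$\frac{28125 \pi}{8192}$

Recall the elementary integral
$$J(a) = \int_{0}^{\infty} \frac{6}{a^{2} + u^{2}} \, du = \frac{3 \pi}{a}.$$

Differentiating under the integral sign with respect to $a$,
$$\frac{dJ}{da} = \int_{0}^{\infty} - \frac{12 a}{\left(a^{2} + u^{2}\right)^{2}} \, du = - \frac{3 \pi}{a^{2}},$$
so $\int_{0}^{\infty} \frac{6}{\left(a^{2} + u^{2}\right)^{2}} \, du = \frac{3 \pi}{2 a^{3}}$.

Repeating — each differentiation of $1/(u^2+a^2)^j$ produces $-2ja/(u^2+a^2)^{j+1}$ — and dividing through by $-2ja$ at each step yields, after $2$ differentiations in total,
$$\int_{0}^{\infty} \frac{6}{\left(a^{2} + u^{2}\right)^{3}} \, du = \frac{9 \pi}{8 a^{5}}.$$

Setting $a = \frac{4}{5}$:
$$I = \frac{28125 \pi}{8192}.$$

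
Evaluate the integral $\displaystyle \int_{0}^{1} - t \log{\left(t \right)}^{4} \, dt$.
$- \frac{3}{4}$

Consider the simpler parametrised integral
$$J(a) = \int_{0}^{1} - t^{a} \, dt = - \frac{1}{a + 1}.$$

Differentiating under the integral sign brings down a factor of $\ln t$:
$$\frac{dJ}{da} = \int_{0}^{1} - t^{a} \log{\left(t \right)} \, dt = \frac{1}{\left(a + 1\right)^{2}}.$$

Repeating $4$ times in total — each differentiation brings down another $\ln t$ — gives
$$\frac{d^{4}J}{da^{4}} = \int_{0}^{1} - t^{a} \log{\left(t \right)}^{4} \, dt = - \frac{24}{\left(a + 1\right)^{5}},$$
and the integrand here is exactly the target integrand, so $I = - \frac{24}{\left(a + 1\right)^{5}}$.

Setting $a = 1$:
$$I = - \frac{3}{4}.$$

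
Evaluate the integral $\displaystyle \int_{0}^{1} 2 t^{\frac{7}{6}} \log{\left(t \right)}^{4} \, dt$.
$\frac{373248}{371293}$

Begin with the known integral
$$J(a) = \int_{0}^{1} 2 t^{a} \, dt = \frac{2}{a + 1}.$$

Differentiating under the integral sign brings down a factor of $\ln t$:
$$\frac{dJ}{da} = \int_{0}^{1} 2 t^{a} \log{\left(t \right)} \, dt = - \frac{2}{\left(a + 1\right)^{2}}.$$

Repeating $4$ times in total — each differentiation brings down another $\ln t$ — gives
$$\frac{d^{4}J}{da^{4}} = \int_{0}^{1} 2 t^{a} \log{\left(t \right)}^{4} \, dt = \frac{48}{\left(a + 1\right)^{5}},$$
and the integrand here is exactly the target integrand, so $I = \frac{48}{\left(a + 1\right)^{5}}$.

Setting $a = \frac{7}{6}$:
$$I = \frac{373248}{371293}.$$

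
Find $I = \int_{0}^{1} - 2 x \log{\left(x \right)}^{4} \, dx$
$- \frac{3}{2}$

Start from the elementary integral
$$J(a) = \int_{0}^{1} - 2 x^{a} \, dx = - \frac{2}{a + 1}.$$

Differentiating under the integral sign brings down a factor of $\ln x$:
$$\frac{dJ}{da} = \int_{0}^{1} - 2 x^{a} \log{\left(x \right)} \, dx = \frac{2}{\left(a + 1\right)^{2}}.$$

Repeating $4$ times in total — each differentiation brings down another $\ln x$ — gives
$$\frac{d^{4}J}{da^{4}} = \int_{0}^{1} - 2 x^{a} \log{\left(x \right)}^{4} \, dx = - \frac{48}{\left(a + 1\right)^{5}},$$
and the integrand here is exactly the target integrand, so $I = - \frac{48}{\left(a + 1\right)^{5}}$.

Setting $a = 1$:
$$I = - \frac{3}{2}.$$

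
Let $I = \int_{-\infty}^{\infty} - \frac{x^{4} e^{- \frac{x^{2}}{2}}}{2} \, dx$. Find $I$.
$- \frac{3 \sqrt{2} \sqrt{\pi}}{2}$

Consider the simpler parametrised integral
$$J(a) = \int_{-\infty}^{\infty} - \frac{e^{- a x^{2}}}{2} \, dx = - \frac{\sqrt{\pi}}{2 \sqrt{a}}.$$

Differentiating under the integral sign brings down a factor of $(-x^2)$:
$$\frac{dJ}{da} = \int_{-\infty}^{\infty} \frac{x^{2} e^{- a x^{2}}}{2} \, dx = \frac{\sqrt{\pi}}{4 a^{\frac{3}{2}}}.$$

Repeating twice in total — each differentiation brings down another $(-x^2)$ — gives
$$\frac{d^{2}J}{da^{2}} = \int_{-\infty}^{\infty} - \frac{x^{4} e^{- a x^{2}}}{2} \, dx = - \frac{3 \sqrt{\pi}}{8 a^{\frac{5}{2}}},$$
and the integrand here is exactly the target integrand, so $I = - \frac{3 \sqrt{\pi}}{8 a^{\frac{5}{2}}}$.

Setting $a = \frac{1}{2}$:
$$I = - \frac{3 \sqrt{2} \sqrt{\pi}}{2}.$$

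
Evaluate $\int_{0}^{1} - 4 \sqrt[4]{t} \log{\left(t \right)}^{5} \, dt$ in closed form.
$\frac{393216}{3125}$

Consider the simpler parametrised integral
$$J(a) = \int_{0}^{1} - 4 t^{a} \, dt = - \frac{4}{a + 1}.$$

Differentiating under the integral sign brings down a factor of $\ln t$:
$$\frac{dJ}{da} = \int_{0}^{1} - 4 t^{a} \log{\left(t \right)} \, dt = \frac{4}{\left(a + 1\right)^{2}}.$$

Repeating $5$ times in total — each differentiation brings down another $\ln t$ — gives
$$\frac{d^{5}J}{da^{5}} = \int_{0}^{1} - 4 t^{a} \log{\left(t \right)}^{5} \, dt = \frac{480}{\left(a + 1\right)^{6}},$$
and the integrand here is exactly the target integrand, so $I = \frac{480}{\left(a + 1\right)^{6}}$.

Setting $a = \frac{1}{4}$:
$$I = \frac{393216}{3125}.$$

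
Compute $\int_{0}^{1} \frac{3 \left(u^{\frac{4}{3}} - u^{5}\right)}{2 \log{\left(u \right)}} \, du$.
$\log{\left(\frac{7 \sqrt{14}}{108} \right)}$

Consider the one-parameter family: let $I(a) = \int_{0}^{1} \frac{3 \left(- u^{5} + u^{a}\right)}{2 \log{\left(u \right)}} \, du$.

Since $\dfrac{\partial}{\partial a}\,u^{a} = u^{a} \ln u$, the $\ln u$ in the denominator cancels and
$$\frac{dI}{da} = \int_{0}^{1} \frac{3}{2} u^{a} \, du = \frac{3}{2} \left[\frac{u^{a+1}}{a+1}\right]_0^1 = \frac{3}{2 \left(a + 1\right)}.$$

Integrating with respect to $a$ gives $I(a) = \frac{3 \log{\left(a + 1 \right)}}{2} - \frac{3 \log{\left(6 \right)}}{2} + C$.

At $a = 5$ the integrand is identically $0$, so $I(5) = 0$. The closed form gives $0$, hence $C = 0$.

Setting $a = \frac{4}{3}$:
$$I = \log{\left(\frac{7 \sqrt{14}}{108} \right)}.$$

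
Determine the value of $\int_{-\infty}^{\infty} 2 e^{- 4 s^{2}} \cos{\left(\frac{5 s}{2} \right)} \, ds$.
$\frac{\sqrt{\pi}}{e^{\frac{25}{64}}}$

Treat the cosine frequency as a parameter and define $I(b) = \int_{-\infty}^{\infty} 2 e^{- 4 s^{2}} \cos{\left(b s \right)} \, ds$.

Differentiating under the integral sign,
$$I'(b) = \int_{-\infty}^{\infty} - 2 s e^{- 4 s^{2}} \sin{\left(b s \right)} \, ds.$$

Integrate $\int_{-\infty}^{\infty} s \sin(b s)\, e^{- 4 s^{2}}\, ds$ by parts with $u = \sin(b s)$ and $dv = s\, e^{- 4 s^{2}}\, ds$, giving $v = - \frac{e^{- 4 s^{2}}}{8}$. The boundary term vanishes and
$$\int_{-\infty}^{\infty} s \sin(b s)\, e^{- 4 s^{2}}\, ds = \frac{b}{8} \int_{-\infty}^{\infty} \cos(b s)\, e^{- 4 s^{2}}\, ds,$$
so $I'(b) = - \frac{b}{8}\, I(b)$.

This is a separable first-order ODE; solving with the initial condition $I(0) = \int_{-\infty}^{\infty} 2 e^{- 4 s^{2}}\,ds = \sqrt{\pi}$ gives
$$I(b) = \sqrt{\pi} e^{- \frac{b^{2}}{16}}.$$

Setting $b = \frac{5}{2}$:
$$I = \frac{\sqrt{\pi}}{e^{\frac{25}{64}}}.$$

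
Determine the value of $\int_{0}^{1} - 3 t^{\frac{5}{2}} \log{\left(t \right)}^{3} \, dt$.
$\frac{288}{2401}$

Start from the elementary integral
$$J(a) = \int_{0}^{1} - 3 t^{a} \, dt = - \frac{3}{a + 1}.$$

Differentiating under the integral sign brings down a factor of $\ln t$:
$$\frac{dJ}{da} = \int_{0}^{1} - 3 t^{a} \log{\left(t \right)} \, dt = \frac{3}{\left(a + 1\right)^{2}}.$$

Repeating $3$ times in total — each differentiation brings down another $\ln t$ — gives
$$\frac{d^{3}J}{da^{3}} = \int_{0}^{1} - 3 t^{a} \log{\left(t \right)}^{3} \, dt = \frac{18}{\left(a + 1\right)^{4}},$$
and the integrand here is exactly the target integrand, so $I = \frac{18}{\left(a + 1\right)^{4}}$.

Setting $a = \frac{5}{2}$:
$$I = \frac{288}{2401}.$$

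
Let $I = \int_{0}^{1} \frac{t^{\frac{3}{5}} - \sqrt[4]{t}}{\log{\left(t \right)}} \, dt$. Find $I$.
$- \log{\left(\frac{25}{32} \right)}$

Introduce a parameter $a$ in the exponent: let $I(a) = \int_{0}^{1} \frac{t^{\frac{3}{5}} - t^{a}}{\log{\left(t \right)}} \, dt$.

Since $\dfrac{\partial}{\partial a}\,t^{a} = t^{a} \ln t$, the $\ln t$ in the denominator cancels and
$$\frac{dI}{da} = \int_{0}^{1} -1 t^{a} \, dt = -1 \left[\frac{t^{a+1}}{a+1}\right]_0^1 = - \frac{1}{a + 1}.$$

Integrating with respect to $a$ gives $I(a) = - \log{\left(\frac{5 a}{8} + \frac{5}{8} \right)} + C$.

At $a = \frac{3}{5}$ the integrand is identically $0$, so $I(\frac{3}{5}) = 0$. The closed form gives $0$, hence $C = 0$.

Setting $a = \frac{1}{4}$:
$$I = - \log{\left(\frac{25}{32} \right)}.$$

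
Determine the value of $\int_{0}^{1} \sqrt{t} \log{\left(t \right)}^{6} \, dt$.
$\frac{10240}{243}$

Begin with the known integral
$$J(a) = \int_{0}^{1} t^{a} \, dt = \frac{1}{a + 1}.$$

Differentiating under the integral sign brings down a factor of $\ln t$:
$$\frac{dJ}{da} = \int_{0}^{1} t^{a} \log{\left(t \right)} \, dt = - \frac{1}{\left(a + 1\right)^{2}}.$$

Repeating $6$ times in total — each differentiation brings down another $\ln t$ — gives
$$\frac{d^{6}J}{da^{6}} = \int_{0}^{1} t^{a} \log{\left(t \right)}^{6} \, dt = \frac{720}{\left(a + 1\right)^{7}},$$
and the integrand here is exactly the target integrand, so $I = \frac{720}{\left(a + 1\right)^{7}}$.

Setting $a = \frac{1}{2}$:
$$I = \frac{10240}{243}.$$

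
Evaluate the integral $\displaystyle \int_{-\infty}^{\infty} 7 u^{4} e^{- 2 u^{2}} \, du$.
$\frac{21 \sqrt{2} \sqrt{\pi}}{32}$

Begin with the known integral
$$J(a) = \int_{-\infty}^{\infty} 7 e^{- a u^{2}} \, du = \frac{7 \sqrt{\pi}}{\sqrt{a}}.$$

Differentiating under the integral sign brings down a factor of $(-u^2)$:
$$\frac{dJ}{da} = \int_{-\infty}^{\infty} - 7 u^{2} e^{- a u^{2}} \, du = - \frac{7 \sqrt{\pi}}{2 a^{\frac{3}{2}}}.$$

Repeating twice in total — each differentiation brings down another $(-u^2)$ — gives
$$\frac{d^{2}J}{da^{2}} = \int_{-\infty}^{\infty} 7 u^{4} e^{- a u^{2}} \, du = \frac{21 \sqrt{\pi}}{4 a^{\frac{5}{2}}},$$
and the integrand here is exactly the target integrand, so $I = \frac{21 \sqrt{\pi}}{4 a^{\frac{5}{2}}}$.

Setting $a = 2$:
$$I = \frac{21 \sqrt{2} \sqrt{\pi}}{32}.$$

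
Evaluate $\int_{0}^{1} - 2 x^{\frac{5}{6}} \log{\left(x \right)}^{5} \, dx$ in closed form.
$\frac{11197440}{1771561}$

Start from the elementary integral
$$J(a) = \int_{0}^{1} - 2 x^{a} \, dx = - \frac{2}{a + 1}.$$

Differentiating under the integral sign brings down a factor of $\ln x$:
$$\frac{dJ}{da} = \int_{0}^{1} - 2 x^{a} \log{\left(x \right)} \, dx = \frac{2}{\left(a + 1\right)^{2}}.$$

Repeating $5$ times in total — each differentiation brings down another $\ln x$ — gives
$$\frac{d^{5}J}{da^{5}} = \int_{0}^{1} - 2 x^{a} \log{\left(x \right)}^{5} \, dx = \frac{240}{\left(a + 1\right)^{6}},$$
and the integrand here is exactly the target integrand, so $I = \frac{240}{\left(a + 1\right)^{6}}$.

Setting $a = \frac{5}{6}$:
$$I = \frac{11197440}{1771561}.$$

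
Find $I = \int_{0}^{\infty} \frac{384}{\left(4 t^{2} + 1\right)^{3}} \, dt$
$36 \pi$

Recall the elementary integral
$$J(a) = \int_{0}^{\infty} \frac{6}{a^{2} + t^{2}} \, dt = \frac{3 \pi}{a}.$$

Differentiating under the integral sign with respect to $a$,
$$\frac{dJ}{da} = \int_{0}^{\infty} - \frac{12 a}{\left(a^{2} + t^{2}\right)^{2}} \, dt = - \frac{3 \pi}{a^{2}},$$
so $\int_{0}^{\infty} \frac{6}{\left(a^{2} + t^{2}\right)^{2}} \, dt = \frac{3 \pi}{2 a^{3}}$.

Repeating — each differentiation of $1/(t^2+a^2)^j$ produces $-2ja/(t^2+a^2)^{j+1}$ — and dividing through by $-2ja$ at each step yields, after $2$ differentiations in total,
$$\int_{0}^{\infty} \frac{6}{\left(a^{2} + t^{2}\right)^{3}} \, dt = \frac{9 \pi}{8 a^{5}}.$$

Setting $a = \frac{1}{2}$:
$$I = 36 \pi.$$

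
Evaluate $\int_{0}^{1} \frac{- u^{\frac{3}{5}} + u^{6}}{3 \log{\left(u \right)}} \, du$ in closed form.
$\log{\left(\frac{\sqrt[3]{35}}{2} \right)}$

Replace the exponent $\frac{3}{5}$ by a parameter $a$: let $I(a) = \int_{0}^{1} \frac{u^{6} - u^{a}}{3 \log{\left(u \right)}} \, du$.

Since $\dfrac{\partial}{\partial a}\,u^{a} = u^{a} \ln u$, the $\ln u$ in the denominator cancels and
$$\frac{dI}{da} = \int_{0}^{1} - \frac{1}{3} u^{a} \, du = - \frac{1}{3} \left[\frac{u^{a+1}}{a+1}\right]_0^1 = - \frac{1}{3 a + 3}.$$

Integrating with respect to $a$ gives $I(a) = - \frac{\log{\left(a + 1 \right)}}{3} + \frac{\log{\left(7 \right)}}{3} + C$.

At $a = 6$ the integrand is identically $0$, so $I(6) = 0$. The closed form gives $0$, hence $C = 0$.

Setting $a = \frac{3}{5}$:
$$I = \log{\left(\frac{\sqrt[3]{35}}{2} \right)}.$$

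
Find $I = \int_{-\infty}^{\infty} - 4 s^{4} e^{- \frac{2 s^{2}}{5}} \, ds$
$- \frac{75 \sqrt{10} \sqrt{\pi}}{8}$

Consider the simpler parametrised integral
$$J(a) = \int_{-\infty}^{\infty} - 4 e^{- a s^{2}} \, ds = - \frac{4 \sqrt{\pi}}{\sqrt{a}}.$$

Differentiating under the integral sign brings down a factor of $(-s^2)$:
$$\frac{dJ}{da} = \int_{-\infty}^{\infty} 4 s^{2} e^{- a s^{2}} \, ds = \frac{2 \sqrt{\pi}}{a^{\frac{3}{2}}}.$$

Repeating twice in total — each differentiation brings down another $(-s^2)$ — gives
$$\frac{d^{2}J}{da^{2}} = \int_{-\infty}^{\infty} - 4 s^{4} e^{- a s^{2}} \, ds = - \frac{3 \sqrt{\pi}}{a^{\frac{5}{2}}},$$
and the integrand here is exactly the target integrand, so $I = - \frac{3 \sqrt{\pi}}{a^{\frac{5}{2}}}$.

Setting $a = \frac{2}{5}$:
$$I = - \frac{75 \sqrt{10} \sqrt{\pi}}{8}.$$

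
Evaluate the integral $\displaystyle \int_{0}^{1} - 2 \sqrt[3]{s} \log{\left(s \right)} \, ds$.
$\frac{9}{8}$

Consider the simpler parametrised integral
$$J(a) = \int_{0}^{1} - 2 s^{a} \, ds = - \frac{2}{a + 1}.$$

Differentiating under the integral sign brings down a factor of $\ln s$:
$$\frac{dJ}{da} = \int_{0}^{1} - 2 s^{a} \log{\left(s \right)} \, ds = \frac{2}{\left(a + 1\right)^{2}}.$$

The integral on the left is $I$, so $I = \frac{2}{\left(a + 1\right)^{2}}$.

Setting $a = \frac{1}{3}$:
$$I = \frac{9}{8}.$$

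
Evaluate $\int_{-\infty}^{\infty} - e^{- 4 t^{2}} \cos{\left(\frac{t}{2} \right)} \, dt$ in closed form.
$- \frac{\sqrt{\pi}}{2 e^{\frac{1}{64}}}$

Treat the cosine frequency as a parameter and define $I(b) = \int_{-\infty}^{\infty} - e^{- 4 t^{2}} \cos{\left(b t \right)} \, dt$.

Differentiating under the integral sign,
$$I'(b) = \int_{-\infty}^{\infty} t e^{- 4 t^{2}} \sin{\left(b t \right)} \, dt.$$

Integrate $\int_{-\infty}^{\infty} t \sin(b t)\, e^{- 4 t^{2}}\, dt$ by parts with $u = \sin(b t)$ and $dv = t\, e^{- 4 t^{2}}\, dt$, giving $v = - \frac{e^{- 4 t^{2}}}{8}$. The boundary term vanishes and
$$\int_{-\infty}^{\infty} t \sin(b t)\, e^{- 4 t^{2}}\, dt = \frac{b}{8} \int_{-\infty}^{\infty} \cos(b t)\, e^{- 4 t^{2}}\, dt,$$
so $I'(b) = - \frac{b}{8}\, I(b)$.

This is a separable first-order ODE; solving with the initial condition $I(0) = \int_{-\infty}^{\infty} - e^{- 4 t^{2}}\,dt = - \frac{\sqrt{\pi}}{2}$ gives
$$I(b) = - \frac{\sqrt{\pi} e^{- \frac{b^{2}}{16}}}{2}.$$

Setting $b = \frac{1}{2}$:
$$I = - \frac{\sqrt{\pi}}{2 e^{\frac{1}{64}}}.$$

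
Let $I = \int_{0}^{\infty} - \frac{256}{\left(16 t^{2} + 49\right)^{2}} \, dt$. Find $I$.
$- \frac{16 \pi}{343}$

Start from the standard arctangent integral
$$J(a) = \int_{0}^{\infty} - \frac{1}{a^{2} + t^{2}} \, dt = - \frac{\pi}{2 a}.$$

Differentiating under the integral sign with respect to $a$,
$$\frac{dJ}{da} = \int_{0}^{\infty} \frac{2 a}{\left(a^{2} + t^{2}\right)^{2}} \, dt = \frac{\pi}{2 a^{2}},$$
so $\int_{0}^{\infty} - \frac{1}{\left(a^{2} + t^{2}\right)^{2}} \, dt = - \frac{\pi}{4 a^{3}}$.

Setting $a = \frac{7}{4}$:
$$I = - \frac{16 \pi}{343}.$$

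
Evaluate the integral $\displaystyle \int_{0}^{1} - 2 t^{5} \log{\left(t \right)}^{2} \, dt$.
$- \frac{1}{54}$

Begin with the known integral
$$J(a) = \int_{0}^{1} - 2 t^{a} \, dt = - \frac{2}{a + 1}.$$

Differentiating under the integral sign brings down a factor of $\ln t$:
$$\frac{dJ}{da} = \int_{0}^{1} - 2 t^{a} \log{\left(t \right)} \, dt = \frac{2}{\left(a + 1\right)^{2}}.$$

Repeating twice in total — each differentiation brings down another $\ln t$ — gives
$$\frac{d^{2}J}{da^{2}} = \int_{0}^{1} - 2 t^{a} \log{\left(t \right)}^{2} \, dt = - \frac{4}{\left(a + 1\right)^{3}},$$
and the integrand here is exactly the target integrand, so $I = - \frac{4}{\left(a + 1\right)^{3}}$.

Setting $a = 5$:
$$I = - \frac{1}{54}.$$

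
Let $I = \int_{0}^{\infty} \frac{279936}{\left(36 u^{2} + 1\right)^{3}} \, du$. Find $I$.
$8748 \pi$

Start from the standard arctangent integral
$$J(a) = \int_{0}^{\infty} \frac{6}{a^{2} + u^{2}} \, du = \frac{3 \pi}{a}.$$

Differentiating under the integral sign with respect to $a$,
$$\frac{dJ}{da} = \int_{0}^{\infty} - \frac{12 a}{\left(a^{2} + u^{2}\right)^{2}} \, du = - \frac{3 \pi}{a^{2}},$$
so $\int_{0}^{\infty} \frac{6}{\left(a^{2} + u^{2}\right)^{2}} \, du = \frac{3 \pi}{2 a^{3}}$.

Repeating — each differentiation of $1/(u^2+a^2)^j$ produces $-2ja/(u^2+a^2)^{j+1}$ — and dividing through by $-2ja$ at each step yields, after $2$ differentiations in total,
$$\int_{0}^{\infty} \frac{6}{\left(a^{2} + u^{2}\right)^{3}} \, du = \frac{9 \pi}{8 a^{5}}.$$

Setting $a = \frac{1}{6}$:
$$I = 8748 \pi.$$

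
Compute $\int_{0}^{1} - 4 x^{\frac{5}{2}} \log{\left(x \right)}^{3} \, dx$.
$\frac{384}{2401}$

Begin with the known integral
$$J(a) = \int_{0}^{1} - 4 x^{a} \, dx = - \frac{4}{a + 1}.$$

Differentiating under the integral sign brings down a factor of $\ln x$:
$$\frac{dJ}{da} = \int_{0}^{1} - 4 x^{a} \log{\left(x \right)} \, dx = \frac{4}{\left(a + 1\right)^{2}}.$$

Repeating $3$ times in total — each differentiation brings down another $\ln x$ — gives
$$\frac{d^{3}J}{da^{3}} = \int_{0}^{1} - 4 x^{a} \log{\left(x \right)}^{3} \, dx = \frac{24}{\left(a + 1\right)^{4}},$$
and the integrand here is exactly the target integrand, so $I = \frac{24}{\left(a + 1\right)^{4}}$.

Setting $a = \frac{5}{2}$:
$$I = \frac{384}{2401}.$$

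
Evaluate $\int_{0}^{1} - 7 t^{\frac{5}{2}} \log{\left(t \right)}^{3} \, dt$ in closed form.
$\frac{96}{343}$

Start from the elementary integral
$$J(a) = \int_{0}^{1} - 7 t^{a} \, dt = - \frac{7}{a + 1}.$$

Differentiating under the integral sign brings down a factor of $\ln t$:
$$\frac{dJ}{da} = \int_{0}^{1} - 7 t^{a} \log{\left(t \right)} \, dt = \frac{7}{\left(a + 1\right)^{2}}.$$

Repeating $3$ times in total — each differentiation brings down another $\ln t$ — gives
$$\frac{d^{3}J}{da^{3}} = \int_{0}^{1} - 7 t^{a} \log{\left(t \right)}^{3} \, dt = \frac{42}{\left(a + 1\right)^{4}},$$
and the integrand here is exactly the target integrand, so $I = \frac{42}{\left(a + 1\right)^{4}}$.

Setting $a = \frac{5}{2}$:
$$I = \frac{96}{343}.$$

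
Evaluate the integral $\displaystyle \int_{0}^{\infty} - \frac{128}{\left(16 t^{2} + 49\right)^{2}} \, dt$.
$- \frac{8 \pi}{343}$

Start from the standard arctangent integral
$$J(a) = \int_{0}^{\infty} - \frac{1}{2 \left(a^{2} + t^{2}\right)} \, dt = - \frac{\pi}{4 a}.$$

Differentiating under the integral sign with respect to $a$,
$$\frac{dJ}{da} = \int_{0}^{\infty} \frac{a}{\left(a^{2} + t^{2}\right)^{2}} \, dt = \frac{\pi}{4 a^{2}},$$
so $\int_{0}^{\infty} - \frac{1}{2 \left(a^{2} + t^{2}\right)^{2}} \, dt = - \frac{\pi}{8 a^{3}}$.

Setting $a = \frac{7}{4}$:
$$I = - \frac{8 \pi}{343}.$$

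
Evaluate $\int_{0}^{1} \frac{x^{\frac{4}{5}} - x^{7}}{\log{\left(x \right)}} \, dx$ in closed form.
$\log{\left(\frac{9}{40} \right)}$

Introduce a parameter $a$ in the exponent: let $I(a) = \int_{0}^{1} \frac{- x^{7} + x^{a}}{\log{\left(x \right)}} \, dx$.

Since $\dfrac{\partial}{\partial a}\,x^{a} = x^{a} \ln x$, the $\ln x$ in the denominator cancels and
$$\frac{dI}{da} = \int_{0}^{1} x^{a} \, dx = \left[\frac{x^{a+1}}{a+1}\right]_0^1 = \frac{1}{a + 1}.$$

Integrating with respect to $a$ gives $I(a) = \log{\left(\frac{a}{8} + \frac{1}{8} \right)} + C$.

At $a = 7$ the integrand is identically $0$, so $I(7) = 0$. The closed form gives $0$, hence $C = 0$.

Setting $a = \frac{4}{5}$:
$$I = \log{\left(\frac{9}{40} \right)}.$$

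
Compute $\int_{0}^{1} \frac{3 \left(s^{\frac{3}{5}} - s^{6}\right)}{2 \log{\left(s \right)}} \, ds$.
$\log{\left(\frac{16 \sqrt{70}}{1225} \right)}$

Introduce a parameter $a$ in the exponent: let $I(a) = \int_{0}^{1} \frac{3 \left(- s^{6} + s^{a}\right)}{2 \log{\left(s \right)}} \, ds$.

Since $\dfrac{\partial}{\partial a}\,s^{a} = s^{a} \ln s$, the $\ln s$ in the denominator cancels and
$$\frac{dI}{da} = \int_{0}^{1} \frac{3}{2} s^{a} \, ds = \frac{3}{2} \left[\frac{s^{a+1}}{a+1}\right]_0^1 = \frac{3}{2 \left(a + 1\right)}.$$

Integrating with respect to $a$ gives $I(a) = \frac{3 \log{\left(a + 1 \right)}}{2} - \frac{3 \log{\left(7 \right)}}{2} + C$.

At $a = 6$ the integrand is identically $0$, so $I(6) = 0$. The closed form gives $0$, hence $C = 0$.

Setting $a = \frac{3}{5}$:
$$I = \log{\left(\frac{16 \sqrt{70}}{1225} \right)}.$$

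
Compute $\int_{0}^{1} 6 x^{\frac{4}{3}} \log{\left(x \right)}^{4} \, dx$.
$\frac{34992}{16807}$

Begin with the known integral
$$J(a) = \int_{0}^{1} 6 x^{a} \, dx = \frac{6}{a + 1}.$$

Differentiating under the integral sign brings down a factor of $\ln x$:
$$\frac{dJ}{da} = \int_{0}^{1} 6 x^{a} \log{\left(x \right)} \, dx = - \frac{6}{\left(a + 1\right)^{2}}.$$

Repeating $4$ times in total — each differentiation brings down another $\ln x$ — gives
$$\frac{d^{4}J}{da^{4}} = \int_{0}^{1} 6 x^{a} \log{\left(x \right)}^{4} \, dx = \frac{144}{\left(a + 1\right)^{5}},$$
and the integrand here is exactly the target integrand, so $I = \frac{144}{\left(a + 1\right)^{5}}$.

Setting $a = \frac{4}{3}$:
$$I = \frac{34992}{16807}.$$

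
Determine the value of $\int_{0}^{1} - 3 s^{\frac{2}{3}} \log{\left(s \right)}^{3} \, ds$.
$\frac{1458}{625}$

Begin with the known integral
$$J(a) = \int_{0}^{1} - 3 s^{a} \, ds = - \frac{3}{a + 1}.$$

Differentiating under the integral sign brings down a factor of $\ln s$:
$$\frac{dJ}{da} = \int_{0}^{1} - 3 s^{a} \log{\left(s \right)} \, ds = \frac{3}{\left(a + 1\right)^{2}}.$$

Repeating $3$ times in total — each differentiation brings down another $\ln s$ — gives
$$\frac{d^{3}J}{da^{3}} = \int_{0}^{1} - 3 s^{a} \log{\left(s \right)}^{3} \, ds = \frac{18}{\left(a + 1\right)^{4}},$$
and the integrand here is exactly the target integrand, so $I = \frac{18}{\left(a + 1\right)^{4}}$.

Setting $a = \frac{2}{3}$:
$$I = \frac{1458}{625}.$$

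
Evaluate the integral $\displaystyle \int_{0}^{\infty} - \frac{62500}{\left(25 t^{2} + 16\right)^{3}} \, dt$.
$- \frac{9375 \pi}{4096}$

Recall the elementary integral
$$J(a) = \int_{0}^{\infty} - \frac{4}{a^{2} + t^{2}} \, dt = - \frac{2 \pi}{a}.$$

Differentiating under the integral sign with respect to $a$,
$$\frac{dJ}{da} = \int_{0}^{\infty} \frac{8 a}{\left(a^{2} + t^{2}\right)^{2}} \, dt = \frac{2 \pi}{a^{2}},$$
so $\int_{0}^{\infty} - \frac{4}{\left(a^{2} + t^{2}\right)^{2}} \, dt = - \frac{\pi}{a^{3}}$.

Repeating — each differentiation of $1/(t^2+a^2)^j$ produces $-2ja/(t^2+a^2)^{j+1}$ — and dividing through by $-2ja$ at each step yields, after $2$ differentiations in total,
$$\int_{0}^{\infty} - \frac{4}{\left(a^{2} + t^{2}\right)^{3}} \, dt = - \frac{3 \pi}{4 a^{5}}.$$

Setting $a = \frac{4}{5}$:
$$I = - \frac{9375 \pi}{4096}.$$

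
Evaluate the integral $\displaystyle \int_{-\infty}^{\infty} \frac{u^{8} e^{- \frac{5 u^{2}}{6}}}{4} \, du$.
$\frac{1701 \sqrt{30} \sqrt{\pi}}{2500}$

Begin with the known integral
$$J(a) = \int_{-\infty}^{\infty} \frac{e^{- a u^{2}}}{4} \, du = \frac{\sqrt{\pi}}{4 \sqrt{a}}.$$

Differentiating under the integral sign brings down a factor of $(-u^2)$:
$$\frac{dJ}{da} = \int_{-\infty}^{\infty} - \frac{u^{2} e^{- a u^{2}}}{4} \, du = - \frac{\sqrt{\pi}}{8 a^{\frac{3}{2}}}.$$

Repeating $4$ times in total — each differentiation brings down another $(-u^2)$ — gives
$$\frac{d^{4}J}{da^{4}} = \int_{-\infty}^{\infty} \frac{u^{8} e^{- a u^{2}}}{4} \, du = \frac{105 \sqrt{\pi}}{64 a^{\frac{9}{2}}},$$
and the integrand here is exactly the target integrand, so $I = \frac{105 \sqrt{\pi}}{64 a^{\frac{9}{2}}}$.

Setting $a = \frac{5}{6}$:
$$I = \frac{1701 \sqrt{30} \sqrt{\pi}}{2500}.$$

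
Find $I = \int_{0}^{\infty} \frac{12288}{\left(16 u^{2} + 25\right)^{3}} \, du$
$\frac{576 \pi}{3125}$

Recall the elementary integral
$$J(a) = \int_{0}^{\infty} \frac{3}{a^{2} + u^{2}} \, du = \frac{3 \pi}{2 a}.$$

Differentiating under the integral sign with respect to $a$,
$$\frac{dJ}{da} = \int_{0}^{\infty} - \frac{6 a}{\left(a^{2} + u^{2}\right)^{2}} \, du = - \frac{3 \pi}{2 a^{2}},$$
so $\int_{0}^{\infty} \frac{3}{\left(a^{2} + u^{2}\right)^{2}} \, du = \frac{3 \pi}{4 a^{3}}$.

Repeating — each differentiation of $1/(u^2+a^2)^j$ produces $-2ja/(u^2+a^2)^{j+1}$ — and dividing through by $-2ja$ at each step yields, after $2$ differentiations in total,
$$\int_{0}^{\infty} \frac{3}{\left(a^{2} + u^{2}\right)^{3}} \, du = \frac{9 \pi}{16 a^{5}}.$$

Setting $a = \frac{5}{4}$:
$$I = \frac{576 \pi}{3125}.$$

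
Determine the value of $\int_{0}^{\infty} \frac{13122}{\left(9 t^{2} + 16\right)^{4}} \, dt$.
$\frac{10935 \pi}{262144}$

Start from the standard arctangent integral
$$J(a) = \int_{0}^{\infty} \frac{2}{a^{2} + t^{2}} \, dt = \frac{\pi}{a}.$$

Differentiating under the integral sign with respect to $a$,
$$\frac{dJ}{da} = \int_{0}^{\infty} - \frac{4 a}{\left(a^{2} + t^{2}\right)^{2}} \, dt = - \frac{\pi}{a^{2}},$$
so $\int_{0}^{\infty} \frac{2}{\left(a^{2} + t^{2}\right)^{2}} \, dt = \frac{\pi}{2 a^{3}}$.

Repeating — each differentiation of $1/(t^2+a^2)^j$ produces $-2ja/(t^2+a^2)^{j+1}$ — and dividing through by $-2ja$ at each step yields, after $3$ differentiations in total,
$$\int_{0}^{\infty} \frac{2}{\left(a^{2} + t^{2}\right)^{4}} \, dt = \frac{5 \pi}{16 a^{7}}.$$

Setting $a = \frac{4}{3}$:
$$I = \frac{10935 \pi}{262144}.$$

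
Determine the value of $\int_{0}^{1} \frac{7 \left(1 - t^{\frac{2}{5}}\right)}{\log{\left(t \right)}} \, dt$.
$- \log{\left(\frac{823543}{78125} \right)}$

Consider the one-parameter family: let $I(a) = \int_{0}^{1} \frac{7 \left(1 - t^{a}\right)}{\log{\left(t \right)}} \, dt$.

Since $\dfrac{\partial}{\partial a}\,t^{a} = t^{a} \ln t$, the $\ln t$ in the denominator cancels and
$$\frac{dI}{da} = \int_{0}^{1} -7 t^{a} \, dt = -7 \left[\frac{t^{a+1}}{a+1}\right]_0^1 = - \frac{7}{a + 1}.$$

Integrating with respect to $a$ gives $I(a) = - 7 \log{\left(a + 1 \right)} + C$.

At $a = 0$ the integrand is identically $0$, so $I(0) = 0$. The closed form gives $0$, hence $C = 0$.

Setting $a = \frac{2}{5}$:
$$I = - \log{\left(\frac{823543}{78125} \right)}.$$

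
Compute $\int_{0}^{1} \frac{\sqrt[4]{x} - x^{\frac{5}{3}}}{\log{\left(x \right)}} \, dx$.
$- \log{\left(\frac{32}{15} \right)}$

Introduce a parameter $a$ in the exponent: let $I(a) = \int_{0}^{1} \frac{\sqrt[4]{x} - x^{a}}{\log{\left(x \right)}} \, dx$.

Since $\dfrac{\partial}{\partial a}\,x^{a} = x^{a} \ln x$, the $\ln x$ in the denominator cancels and
$$\frac{dI}{da} = \int_{0}^{1} -1 x^{a} \, dx = -1 \left[\frac{x^{a+1}}{a+1}\right]_0^1 = - \frac{1}{a + 1}.$$

Integrating with respect to $a$ gives $I(a) = - \log{\left(\frac{4 a}{5} + \frac{4}{5} \right)} + C$.

At $a = \frac{1}{4}$ the integrand is identically $0$, so $I(\frac{1}{4}) = 0$. The closed form gives $0$, hence $C = 0$.

Setting $a = \frac{5}{3}$:
$$I = - \log{\left(\frac{32}{15} \right)}.$$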